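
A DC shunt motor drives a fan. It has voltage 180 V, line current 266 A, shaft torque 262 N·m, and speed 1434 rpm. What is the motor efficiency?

ω = 2π × 1434/60 = 150.2 rad/s; P_out = τω = 262 × 150.2 = 39352 W
P_in = V·I = 180 × 266 = 47880 W
η = P_out / P_in = 39352 / 47880 = 0.822 = 82.2%

82.2 %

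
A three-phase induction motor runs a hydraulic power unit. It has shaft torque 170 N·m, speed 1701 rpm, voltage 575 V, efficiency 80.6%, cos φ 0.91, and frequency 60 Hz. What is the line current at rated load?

ω = 2π×1701/60 = 178.1 rad/s; P_out = τω = 170 × 178.1 = 30277 W
P_in = P_out / η = 30277 / 0.806 = 37565 W
I_L = P_in / (√3·V_L·cosφ) = 37565 / (1.732 × 575 × 0.91) = 41.5 A

41.5 A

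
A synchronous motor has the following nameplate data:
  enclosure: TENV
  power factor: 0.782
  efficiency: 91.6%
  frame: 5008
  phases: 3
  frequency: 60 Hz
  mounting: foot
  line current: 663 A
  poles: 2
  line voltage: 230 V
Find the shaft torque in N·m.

P_in = √3·V·I·cosφ = 1.732 × 230 × 663 × 0.782 = 206536 W
P_out = η·P_in = 0.916 × 206536 = 189187 W
n = n_s = 120×60/2 = 3600 rpm (synchronous)
ω = 2π×3600/60 = 377 rad/s
τ = P_out/ω = 189187/377 = 502 N·m

502 N·m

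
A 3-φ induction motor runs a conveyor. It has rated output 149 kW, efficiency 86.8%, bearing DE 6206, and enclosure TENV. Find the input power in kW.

P_out = 149000 W
P_in = P_out/η = 149000/0.868 = 171659 W = 172 kW

172 kW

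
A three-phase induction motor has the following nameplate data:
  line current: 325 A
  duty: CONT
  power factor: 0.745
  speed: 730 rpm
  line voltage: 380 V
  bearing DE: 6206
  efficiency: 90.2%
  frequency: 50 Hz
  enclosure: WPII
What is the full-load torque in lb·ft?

P_in = √3·V·I·cosφ = 1.732 × 380 × 325 × 0.745 = 159357 W
P_out = η·P_in = 0.902 × 159357 = 143740 W
n = 730 rpm
ω = 2π×730/60 = 76.45 rad/s
τ = P_out/ω = 143740/76.45 = 1880 N·m
In lb·ft: 1880/1.356 = 1390 lb·ft

1390 lb·ft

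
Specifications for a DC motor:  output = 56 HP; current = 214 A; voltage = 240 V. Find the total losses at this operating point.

9.58 kW

P_in = V·I = 240×214 = 51360 W
P_out = 56×746 = 41776 W
Losses = P_in − P_out = 51360 − 41776 = 9584 W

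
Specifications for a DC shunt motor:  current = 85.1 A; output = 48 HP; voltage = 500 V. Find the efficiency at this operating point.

84.2 %

P_out = 48 × 746 = 35808 W
P_in = V·I = 500 × 85.1 = 42550 W
η = P_out / P_in = 35808 / 42550 = 0.842 = 84.2%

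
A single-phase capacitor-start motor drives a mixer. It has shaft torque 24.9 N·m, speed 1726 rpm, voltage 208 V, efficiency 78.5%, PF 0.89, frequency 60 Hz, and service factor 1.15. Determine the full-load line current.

ω = 2π×1726/60 = 180.7 rad/s; P_out = τω = 24.9 × 180.7 = 4499 W
P_in = P_out / η = 4499 / 0.785 = 5731 W
I = P_in / (V·cosφ) = 5731 / (208 × 0.89) = 31 A

31 A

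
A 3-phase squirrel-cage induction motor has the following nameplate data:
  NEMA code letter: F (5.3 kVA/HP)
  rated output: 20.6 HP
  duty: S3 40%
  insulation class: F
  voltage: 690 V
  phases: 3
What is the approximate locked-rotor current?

91.4 A

S_LR = 5.3 × 20.6 = 109.18 kVA
I_LR = S_LR/(√3·V_L) = 109180/(1.732×690) = 91.4 A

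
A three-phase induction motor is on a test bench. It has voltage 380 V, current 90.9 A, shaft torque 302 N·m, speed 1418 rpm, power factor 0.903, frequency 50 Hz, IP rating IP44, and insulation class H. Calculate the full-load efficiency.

ω = 2π × 1418/60 = 148.5 rad/s; P_out = τω = 302 × 148.5 = 44847 W
P_in = √3·V_L·I_L·cosφ = 1.732 × 380 × 90.9 × 0.903 = 54024 W
η = P_out / P_in = 44847 / 54024 = 0.830 = 83.0%

83.0 %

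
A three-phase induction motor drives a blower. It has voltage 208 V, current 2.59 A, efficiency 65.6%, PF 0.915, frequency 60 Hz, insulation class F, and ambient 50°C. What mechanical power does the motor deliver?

P_in = √3·V·I·cosφ = 1.732 × 208 × 2.59 × 0.915 = 854 W
P_out = η·P_in = 0.656 × 854 = 560 W

0.56 kW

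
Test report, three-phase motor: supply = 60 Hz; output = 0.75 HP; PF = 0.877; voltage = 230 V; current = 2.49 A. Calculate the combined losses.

P_in = √3·V·I·cosφ = 1.732×230×2.49×0.877 = 870 W
P_out = 0.75×746 = 560 W
Losses = P_in − P_out = 870 − 560 = 310 W

310 W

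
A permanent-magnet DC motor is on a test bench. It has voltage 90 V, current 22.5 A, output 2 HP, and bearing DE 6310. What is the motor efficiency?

73.7 %

P_out = 2 × 746 = 1492 W
P_in = V·I = 90 × 22.5 = 2025 W
η = P_out / P_in = 1492 / 2025 = 0.737 = 73.7%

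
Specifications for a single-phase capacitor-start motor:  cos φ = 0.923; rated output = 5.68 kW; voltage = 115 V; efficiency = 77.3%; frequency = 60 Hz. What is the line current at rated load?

P_out = 5.68 kW = 5680 W
P_in = P_out / η = 5680 / 0.773 = 7348 W
I = P_in / (V·cosφ) = 7348 / (115 × 0.923) = 69.2 A

69.2 A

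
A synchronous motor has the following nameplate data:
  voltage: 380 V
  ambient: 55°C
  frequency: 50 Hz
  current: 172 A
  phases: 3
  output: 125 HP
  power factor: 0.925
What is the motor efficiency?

89.1 %

P_out = 125 × 746 = 93250 W
P_in = √3·V_L·I_L·cosφ = 1.732 × 380 × 172 × 0.925 = 104713 W
η = P_out / P_in = 93250 / 104713 = 0.891 = 89.1%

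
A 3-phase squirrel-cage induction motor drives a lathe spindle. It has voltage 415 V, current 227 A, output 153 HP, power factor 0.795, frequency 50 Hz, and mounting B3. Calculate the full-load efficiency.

88.0 %

P_out = 153 × 746 = 114138 W
P_in = √3·V_L·I_L·cosφ = 1.732 × 415 × 227 × 0.795 = 129715 W
η = P_out / P_in = 114138 / 129715 = 0.880 = 88.0%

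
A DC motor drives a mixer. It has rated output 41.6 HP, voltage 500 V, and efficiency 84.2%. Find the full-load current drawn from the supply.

P_out = 41.6 × 746 = 31034 W
P_in = P_out / η = 31034 / 0.842 = 36857 W
I = P_in / V = 36857 / 500 = 73.7 A

73.7 A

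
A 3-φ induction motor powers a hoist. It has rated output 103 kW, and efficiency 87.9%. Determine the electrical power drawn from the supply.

117 kW

P_out = 103000 W
P_in = P_out/η = 103000/0.879 = 117179 W = 117 kW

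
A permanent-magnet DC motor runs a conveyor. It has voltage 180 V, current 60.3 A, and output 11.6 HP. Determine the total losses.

P_in = V·I = 180×60.3 = 10854 W
P_out = 11.6×746 = 8654 W
Losses = P_in − P_out = 10854 − 8654 = 2200 W

2200 W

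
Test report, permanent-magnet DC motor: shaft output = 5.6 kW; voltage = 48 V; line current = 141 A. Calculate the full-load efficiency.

82.7 %

P_out = 5.6 kW = 5600 W
P_in = V·I = 48 × 141 = 6768 W
η = P_out / P_in = 5600 / 6768 = 0.827 = 82.7%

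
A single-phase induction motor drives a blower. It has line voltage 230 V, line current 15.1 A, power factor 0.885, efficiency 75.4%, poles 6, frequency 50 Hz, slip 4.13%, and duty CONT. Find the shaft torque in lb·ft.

17 lb·ft

P_in = V·I·cosφ = 230 × 15.1 × 0.885 = 3074 W
P_out = η·P_in = 0.754 × 3074 = 2318 W
n_s = 120×50/6 = 1000 rpm; n = 1000×(1−0.0413) = 959 rpm
ω = 2π×959/60 = 100.4 rad/s
τ = P_out/ω = 2318/100.4 = 23.09 N·m
In lb·ft: 23.09/1.356 = 17 lb·ft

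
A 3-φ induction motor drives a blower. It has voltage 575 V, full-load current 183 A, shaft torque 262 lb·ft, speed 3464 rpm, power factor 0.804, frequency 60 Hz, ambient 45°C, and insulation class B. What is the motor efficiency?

τ = 262 lb·ft × 1.356 = 355.3 N·m
ω = 2π × 3464/60 = 362.7 rad/s; P_out = τω = 355.3 × 362.7 = 128867 W
P_in = √3·V_L·I_L·cosφ = 1.732 × 575 × 183 × 0.804 = 146529 W
η = P_out / P_in = 128867 / 146529 = 0.879 = 87.9%

87.9 %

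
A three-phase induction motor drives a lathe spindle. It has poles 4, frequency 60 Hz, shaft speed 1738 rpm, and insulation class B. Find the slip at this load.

n_s = 120f/p = 120×60/4 = 1800 rpm
s = (n_s − n)/n_s = (1800 − 1738)/1800 = 0.0344

3.44 %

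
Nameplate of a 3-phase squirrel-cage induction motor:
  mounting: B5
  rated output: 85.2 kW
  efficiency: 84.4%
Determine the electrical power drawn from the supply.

101 kW

P_out = 85200 W
P_in = P_out/η = 85200/0.844 = 100948 W = 101 kW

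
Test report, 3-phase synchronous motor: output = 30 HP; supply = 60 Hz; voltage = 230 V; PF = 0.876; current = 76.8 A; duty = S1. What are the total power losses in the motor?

P_in = √3·V·I·cosφ = 1.732×230×76.8×0.876 = 26800 W
P_out = 30×746 = 22380 W
Losses = P_in − P_out = 26800 − 22380 = 4420 W

4.42 kW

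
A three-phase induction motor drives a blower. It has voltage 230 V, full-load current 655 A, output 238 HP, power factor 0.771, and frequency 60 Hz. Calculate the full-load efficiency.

P_out = 238 × 746 = 177548 W
P_in = √3·V_L·I_L·cosφ = 1.732 × 230 × 655 × 0.771 = 201174 W
η = P_out / P_in = 177548 / 201174 = 0.883 = 88.3%

88.3 %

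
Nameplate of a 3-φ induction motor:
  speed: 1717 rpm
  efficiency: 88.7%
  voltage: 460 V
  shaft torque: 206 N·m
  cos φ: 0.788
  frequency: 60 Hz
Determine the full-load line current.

ω = 2π×1717/60 = 179.8 rad/s; P_out = τω = 206 × 179.8 = 37039 W
P_in = P_out / η = 37039 / 0.887 = 41758 W
I_L = P_in / (√3·V_L·cosφ) = 41758 / (1.732 × 460 × 0.788) = 66.5 A

66.5 A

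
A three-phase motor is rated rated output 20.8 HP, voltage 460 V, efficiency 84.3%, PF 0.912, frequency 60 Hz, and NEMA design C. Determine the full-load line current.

P_out = 20.8 × 746 = 15517 W
P_in = P_out / η = 15517 / 0.843 = 18407 W
I_L = P_in / (√3·V_L·cosφ) = 18407 / (1.732 × 460 × 0.912) = 25.3 A

25.3 A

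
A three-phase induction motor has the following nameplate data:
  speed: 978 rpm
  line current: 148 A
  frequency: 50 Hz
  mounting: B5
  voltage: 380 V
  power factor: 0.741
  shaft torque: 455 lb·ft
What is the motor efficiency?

87.5 %

τ = 455 lb·ft × 1.356 = 617 N·m
ω = 2π × 978/60 = 102.4 rad/s; P_out = τω = 617 × 102.4 = 63181 W
P_in = √3·V_L·I_L·cosφ = 1.732 × 380 × 148 × 0.741 = 72179 W
η = P_out / P_in = 63181 / 72179 = 0.875 = 87.5%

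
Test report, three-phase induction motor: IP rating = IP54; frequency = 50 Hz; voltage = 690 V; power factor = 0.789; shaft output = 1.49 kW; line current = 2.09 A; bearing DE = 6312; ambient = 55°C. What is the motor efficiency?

75.6 %

P_out = 1.49 kW = 1490 W
P_in = √3·V_L·I_L·cosφ = 1.732 × 690 × 2.09 × 0.789 = 1971 W
η = P_out / P_in = 1490 / 1971 = 0.756 = 75.6%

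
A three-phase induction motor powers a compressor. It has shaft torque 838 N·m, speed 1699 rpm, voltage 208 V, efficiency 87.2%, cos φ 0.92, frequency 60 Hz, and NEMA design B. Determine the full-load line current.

516 A

ω = 2π×1699/60 = 177.9 rad/s; P_out = τω = 838 × 177.9 = 149080 W
P_in = P_out / η = 149080 / 0.872 = 170963 W
I_L = P_in / (√3·V_L·cosφ) = 170963 / (1.732 × 208 × 0.92) = 516 A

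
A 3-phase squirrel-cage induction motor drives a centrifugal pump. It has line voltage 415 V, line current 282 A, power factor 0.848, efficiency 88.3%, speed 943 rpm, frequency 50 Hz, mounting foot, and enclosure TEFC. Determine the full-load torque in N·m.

1540 N·m

P_in = √3·V·I·cosφ = 1.732 × 415 × 282 × 0.848 = 171886 W
P_out = η·P_in = 0.883 × 171886 = 151775 W
n = 943 rpm
ω = 2π×943/60 = 98.75 rad/s
τ = P_out/ω = 151775/98.75 = 1540 N·m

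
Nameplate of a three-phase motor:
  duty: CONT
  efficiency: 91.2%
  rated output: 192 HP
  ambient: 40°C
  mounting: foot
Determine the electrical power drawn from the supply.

P_out = 192 × 746 = 143232 W
P_in = P_out/η = 143232/0.912 = 157053 W = 157 kW

157 kW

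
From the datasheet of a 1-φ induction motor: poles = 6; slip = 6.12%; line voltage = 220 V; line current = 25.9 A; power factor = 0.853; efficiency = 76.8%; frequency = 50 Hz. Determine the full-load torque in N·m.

38 N·m

P_in = V·I·cosφ = 220 × 25.9 × 0.853 = 4860 W
P_out = η·P_in = 0.768 × 4860 = 3732 W
n_s = 120×50/6 = 1000 rpm; n = 1000×(1−0.0612) = 939 rpm
ω = 2π×939/60 = 98.33 rad/s
τ = P_out/ω = 3732/98.33 = 38 N·m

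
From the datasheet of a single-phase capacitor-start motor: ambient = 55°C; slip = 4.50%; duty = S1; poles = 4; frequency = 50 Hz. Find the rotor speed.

n_s = 120f/p = 120×50/4 = 1500 rpm
n = n_s(1 − s) = 1500 × (1 − 0.045) = 1432 rpm

1432 rpm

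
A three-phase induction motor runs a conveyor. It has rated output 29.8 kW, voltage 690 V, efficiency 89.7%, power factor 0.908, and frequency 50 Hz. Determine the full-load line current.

30.6 A

P_out = 29.8 kW = 29800 W
P_in = P_out / η = 29800 / 0.897 = 33222 W
I_L = P_in / (√3·V_L·cosφ) = 33222 / (1.732 × 690 × 0.908) = 30.6 A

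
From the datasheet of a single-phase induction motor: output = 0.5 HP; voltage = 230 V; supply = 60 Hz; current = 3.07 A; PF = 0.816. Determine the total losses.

P_in = V·I·cosφ = 230×3.07×0.816 = 576 W
P_out = 0.5×746 = 373 W
Losses = P_in − P_out = 576 − 373 = 203 W

203 W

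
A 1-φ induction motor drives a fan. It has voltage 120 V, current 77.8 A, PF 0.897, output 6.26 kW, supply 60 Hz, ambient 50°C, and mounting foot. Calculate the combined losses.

2110 W

P_in = V·I·cosφ = 120×77.8×0.897 = 8374 W
P_out = 6260 W
Losses = P_in − P_out = 8374 − 6260 = 2114 W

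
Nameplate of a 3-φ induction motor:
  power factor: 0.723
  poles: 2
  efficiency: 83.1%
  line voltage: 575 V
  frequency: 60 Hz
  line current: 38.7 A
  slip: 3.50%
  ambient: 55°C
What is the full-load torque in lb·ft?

46.9 lb·ft

P_in = √3·V·I·cosφ = 1.732 × 575 × 38.7 × 0.723 = 27865 W
P_out = η·P_in = 0.831 × 27865 = 23156 W
n_s = 120×60/2 = 3600 rpm; n = 3600×(1−0.035) = 3474 rpm
ω = 2π×3474/60 = 363.8 rad/s
τ = P_out/ω = 23156/363.8 = 63.65 N·m
In lb·ft: 63.65/1.356 = 46.9 lb·ft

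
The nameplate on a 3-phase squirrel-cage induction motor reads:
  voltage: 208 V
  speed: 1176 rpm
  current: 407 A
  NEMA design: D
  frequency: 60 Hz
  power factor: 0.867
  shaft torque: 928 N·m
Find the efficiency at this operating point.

ω = 2π × 1176/60 = 123.2 rad/s; P_out = τω = 928 × 123.2 = 114330 W
P_in = √3·V_L·I_L·cosφ = 1.732 × 208 × 407 × 0.867 = 127123 W
η = P_out / P_in = 114330 / 127123 = 0.899 = 89.9%

89.9 %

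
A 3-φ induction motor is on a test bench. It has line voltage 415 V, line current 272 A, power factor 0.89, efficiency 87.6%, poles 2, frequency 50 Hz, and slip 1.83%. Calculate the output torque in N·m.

494 N·m

P_in = √3·V·I·cosφ = 1.732 × 415 × 272 × 0.89 = 174002 W
P_out = η·P_in = 0.876 × 174002 = 152426 W
n_s = 120×50/2 = 3000 rpm; n = 3000×(1−0.0183) = 2945 rpm
ω = 2π×2945/60 = 308.4 rad/s
τ = P_out/ω = 152426/308.4 = 494 N·m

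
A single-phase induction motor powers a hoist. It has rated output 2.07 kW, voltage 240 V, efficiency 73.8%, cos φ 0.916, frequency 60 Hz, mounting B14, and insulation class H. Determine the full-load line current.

P_out = 2.07 kW = 2070 W
P_in = P_out / η = 2070 / 0.738 = 2805 W
I = P_in / (V·cosφ) = 2805 / (240 × 0.916) = 12.8 A

12.8 A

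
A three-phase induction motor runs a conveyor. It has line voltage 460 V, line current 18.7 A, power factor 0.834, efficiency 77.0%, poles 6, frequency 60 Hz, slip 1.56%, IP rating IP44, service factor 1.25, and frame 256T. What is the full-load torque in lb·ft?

57 lb·ft

P_in = √3·V·I·cosφ = 1.732 × 460 × 18.7 × 0.834 = 12425 W
P_out = η·P_in = 0.77 × 12425 = 9567 W
n_s = 120×60/6 = 1200 rpm; n = 1200×(1−0.0156) = 1181 rpm
ω = 2π×1181/60 = 123.7 rad/s
τ = P_out/ω = 9567/123.7 = 77.34 N·m
In lb·ft: 77.34/1.356 = 57 lb·ft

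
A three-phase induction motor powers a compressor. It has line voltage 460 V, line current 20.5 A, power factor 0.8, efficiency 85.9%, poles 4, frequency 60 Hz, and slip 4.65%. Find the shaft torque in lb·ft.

46.1 lb·ft

P_in = √3·V·I·cosφ = 1.732 × 460 × 20.5 × 0.8 = 13066 W
P_out = η·P_in = 0.859 × 13066 = 11224 W
n_s = 120×60/4 = 1800 rpm; n = 1800×(1−0.0465) = 1716 rpm
ω = 2π×1716/60 = 179.7 rad/s
τ = P_out/ω = 11224/179.7 = 62.46 N·m
In lb·ft: 62.46/1.356 = 46.1 lb·ft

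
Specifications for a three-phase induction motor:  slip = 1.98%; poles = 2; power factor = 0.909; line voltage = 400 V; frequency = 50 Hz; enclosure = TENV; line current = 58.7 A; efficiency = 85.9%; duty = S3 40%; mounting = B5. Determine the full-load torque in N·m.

103 N·m

P_in = √3·V·I·cosφ = 1.732 × 400 × 58.7 × 0.909 = 36967 W
P_out = η·P_in = 0.859 × 36967 = 31755 W
n_s = 120×50/2 = 3000 rpm; n = 3000×(1−0.0198) = 2941 rpm
ω = 2π×2941/60 = 308 rad/s
τ = P_out/ω = 31755/308 = 103 N·m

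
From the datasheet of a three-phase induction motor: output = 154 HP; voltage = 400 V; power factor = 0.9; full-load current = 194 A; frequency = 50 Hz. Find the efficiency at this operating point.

P_out = 154 × 746 = 114884 W
P_in = √3·V_L·I_L·cosφ = 1.732 × 400 × 194 × 0.9 = 120963 W
η = P_out / P_in = 114884 / 120963 = 0.950 = 95.0%

95.0 %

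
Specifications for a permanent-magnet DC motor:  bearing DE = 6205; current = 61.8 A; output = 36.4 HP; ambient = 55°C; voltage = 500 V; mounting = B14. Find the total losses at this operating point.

3.75 kW

P_in = V·I = 500×61.8 = 30900 W
P_out = 36.4×746 = 27154 W
Losses = P_in − P_out = 30900 − 27154 = 3746 W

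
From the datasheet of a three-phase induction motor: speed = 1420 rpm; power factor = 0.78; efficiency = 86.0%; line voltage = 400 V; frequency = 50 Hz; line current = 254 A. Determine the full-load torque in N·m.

P_in = √3·V·I·cosφ = 1.732 × 400 × 254 × 0.78 = 137258 W
P_out = η·P_in = 0.86 × 137258 = 118042 W
n = 1420 rpm
ω = 2π×1420/60 = 148.7 rad/s
τ = P_out/ω = 118042/148.7 = 794 N·m

794 N·m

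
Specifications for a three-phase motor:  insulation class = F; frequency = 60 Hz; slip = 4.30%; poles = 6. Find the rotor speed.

n_s = 120f/p = 120×60/6 = 1200 rpm
n = n_s(1 − s) = 1200 × (1 − 0.043) = 1148 rpm

1148 rpm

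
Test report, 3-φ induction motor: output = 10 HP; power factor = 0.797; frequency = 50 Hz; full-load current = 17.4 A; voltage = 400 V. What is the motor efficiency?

77.6 %

P_out = 10 × 746 = 7460 W
P_in = √3·V_L·I_L·cosφ = 1.732 × 400 × 17.4 × 0.797 = 9608 W
η = P_out / P_in = 7460 / 9608 = 0.776 = 77.6%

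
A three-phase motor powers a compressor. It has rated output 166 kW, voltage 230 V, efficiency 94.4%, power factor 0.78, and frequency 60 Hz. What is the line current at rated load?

P_out = 166 kW = 166000 W
P_in = P_out / η = 166000 / 0.944 = 175847 W
I_L = P_in / (√3·V_L·cosφ) = 175847 / (1.732 × 230 × 0.78) = 566 A

566 A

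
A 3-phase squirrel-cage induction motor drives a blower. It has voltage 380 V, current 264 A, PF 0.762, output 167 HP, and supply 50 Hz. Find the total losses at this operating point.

7820 W

P_in = √3·V·I·cosφ = 1.732×380×264×0.762 = 132401 W
P_out = 167×746 = 124582 W
Losses = P_in − P_out = 132401 − 124582 = 7819 W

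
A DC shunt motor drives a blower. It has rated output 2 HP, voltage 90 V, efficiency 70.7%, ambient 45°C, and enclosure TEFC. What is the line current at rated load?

23.4 A

P_out = 2 × 746 = 1492 W
P_in = P_out / η = 1492 / 0.707 = 2110 W
I = P_in / V = 2110 / 90 = 23.4 A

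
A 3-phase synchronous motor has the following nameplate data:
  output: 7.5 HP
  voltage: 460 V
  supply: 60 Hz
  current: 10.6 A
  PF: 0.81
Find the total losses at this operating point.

P_in = √3·V·I·cosφ = 1.732×460×10.6×0.81 = 6841 W
P_out = 7.5×746 = 5595 W
Losses = P_in − P_out = 6841 − 5595 = 1246 W

1.25 kW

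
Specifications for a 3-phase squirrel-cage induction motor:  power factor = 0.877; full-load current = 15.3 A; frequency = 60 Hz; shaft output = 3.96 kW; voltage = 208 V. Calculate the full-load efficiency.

81.9 %

P_out = 3.96 kW = 3960 W
P_in = √3·V_L·I_L·cosφ = 1.732 × 208 × 15.3 × 0.877 = 4834 W
η = P_out / P_in = 3960 / 4834 = 0.819 = 81.9%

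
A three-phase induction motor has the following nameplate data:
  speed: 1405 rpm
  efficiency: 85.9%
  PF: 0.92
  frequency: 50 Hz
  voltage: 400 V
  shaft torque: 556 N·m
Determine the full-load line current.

149 A

ω = 2π×1405/60 = 147.1 rad/s; P_out = τω = 556 × 147.1 = 81788 W
P_in = P_out / η = 81788 / 0.859 = 95213 W
I_L = P_in / (√3·V_L·cosφ) = 95213 / (1.732 × 400 × 0.92) = 149 A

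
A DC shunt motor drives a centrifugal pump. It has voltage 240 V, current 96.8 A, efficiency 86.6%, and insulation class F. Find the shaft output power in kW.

20.1 kW

P_in = V·I = 240 × 96.8 = 23232 W
P_out = η·P_in = 0.866 × 23232 = 20119 W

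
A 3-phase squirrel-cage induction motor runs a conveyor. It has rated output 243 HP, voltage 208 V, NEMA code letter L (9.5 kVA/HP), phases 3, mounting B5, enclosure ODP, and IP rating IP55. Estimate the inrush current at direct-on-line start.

S_LR = 9.5 × 243 = 2308.5 kVA
I_LR = S_LR/(√3·V_L) = 2308500/(1.732×208) = 6410 A

6410 A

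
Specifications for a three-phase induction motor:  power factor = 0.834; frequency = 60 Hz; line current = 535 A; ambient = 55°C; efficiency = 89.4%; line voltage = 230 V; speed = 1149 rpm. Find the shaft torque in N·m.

P_in = √3·V·I·cosφ = 1.732 × 230 × 535 × 0.834 = 177744 W
P_out = η·P_in = 0.894 × 177744 = 158903 W
n = 1149 rpm
ω = 2π×1149/60 = 120.3 rad/s
τ = P_out/ω = 158903/120.3 = 1320 N·m

1320 N·m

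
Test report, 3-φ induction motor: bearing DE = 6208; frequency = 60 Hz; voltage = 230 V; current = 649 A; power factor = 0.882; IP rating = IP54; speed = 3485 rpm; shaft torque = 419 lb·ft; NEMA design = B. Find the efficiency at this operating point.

90.9 %

τ = 419 lb·ft × 1.356 = 568.2 N·m
ω = 2π × 3485/60 = 364.9 rad/s; P_out = τω = 568.2 × 364.9 = 207336 W
P_in = √3·V_L·I_L·cosφ = 1.732 × 230 × 649 × 0.882 = 228028 W
η = P_out / P_in = 207336 / 228028 = 0.909 = 90.9%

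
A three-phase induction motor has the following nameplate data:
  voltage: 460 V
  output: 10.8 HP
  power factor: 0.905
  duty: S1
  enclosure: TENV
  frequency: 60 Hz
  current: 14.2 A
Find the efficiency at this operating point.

78.7 %

P_out = 10.8 × 746 = 8057 W
P_in = √3·V_L·I_L·cosφ = 1.732 × 460 × 14.2 × 0.905 = 10239 W
η = P_out / P_in = 8057 / 10239 = 0.787 = 78.7%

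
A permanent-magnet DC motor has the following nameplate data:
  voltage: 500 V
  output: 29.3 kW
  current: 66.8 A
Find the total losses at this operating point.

P_in = V·I = 500×66.8 = 33400 W
P_out = 29300 W
Losses = P_in − P_out = 33400 − 29300 = 4100 W

4100 W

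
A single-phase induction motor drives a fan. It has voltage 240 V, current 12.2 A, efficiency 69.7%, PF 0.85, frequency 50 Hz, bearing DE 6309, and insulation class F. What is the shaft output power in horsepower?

2.33 HP

P_in = V·I·cosφ = 240 × 12.2 × 0.85 = 2489 W
P_out = η·P_in = 0.697 × 2489 = 1735 W
= 1735/746 = 2.33 HP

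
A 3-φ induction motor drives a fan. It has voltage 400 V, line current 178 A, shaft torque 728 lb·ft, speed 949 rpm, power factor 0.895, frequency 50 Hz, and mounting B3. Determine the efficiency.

88.9 %

τ = 728 lb·ft × 1.356 = 987.2 N·m
ω = 2π × 949/60 = 99.38 rad/s; P_out = τω = 987.2 × 99.38 = 98108 W
P_in = √3·V_L·I_L·cosφ = 1.732 × 400 × 178 × 0.895 = 110370 W
η = P_out / P_in = 98108 / 110370 = 0.889 = 88.9%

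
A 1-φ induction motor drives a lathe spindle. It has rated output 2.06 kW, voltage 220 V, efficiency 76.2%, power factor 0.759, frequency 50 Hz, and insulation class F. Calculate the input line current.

P_out = 2.06 kW = 2060 W
P_in = P_out / η = 2060 / 0.762 = 2703 W
I = P_in / (V·cosφ) = 2703 / (220 × 0.759) = 16.2 A

16.2 A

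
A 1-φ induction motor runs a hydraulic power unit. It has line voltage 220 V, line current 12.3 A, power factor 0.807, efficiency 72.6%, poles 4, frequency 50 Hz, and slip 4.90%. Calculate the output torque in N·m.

10.6 N·m

P_in = V·I·cosφ = 220 × 12.3 × 0.807 = 2184 W
P_out = η·P_in = 0.726 × 2184 = 1586 W
n_s = 120×50/4 = 1500 rpm; n = 1500×(1−0.049) = 1427 rpm
ω = 2π×1427/60 = 149.4 rad/s
τ = P_out/ω = 1586/149.4 = 10.6 N·m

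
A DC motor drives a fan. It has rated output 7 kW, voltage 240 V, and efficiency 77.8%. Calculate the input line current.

P_out = 7 kW = 7000 W
P_in = P_out / η = 7000 / 0.778 = 8997 W
I = P_in / V = 8997 / 240 = 37.5 A

37.5 A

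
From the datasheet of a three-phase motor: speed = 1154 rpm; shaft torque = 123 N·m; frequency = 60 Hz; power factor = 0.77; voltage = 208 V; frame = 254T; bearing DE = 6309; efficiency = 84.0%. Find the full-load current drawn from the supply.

ω = 2π×1154/60 = 120.8 rad/s; P_out = τω = 123 × 120.8 = 14858 W
P_in = P_out / η = 14858 / 0.840 = 17688 W
I_L = P_in / (√3·V_L·cosφ) = 17688 / (1.732 × 208 × 0.77) = 63.8 A

63.8 A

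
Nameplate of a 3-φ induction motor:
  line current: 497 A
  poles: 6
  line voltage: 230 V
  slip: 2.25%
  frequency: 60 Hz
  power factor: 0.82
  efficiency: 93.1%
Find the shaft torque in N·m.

1230 N·m

P_in = √3·V·I·cosφ = 1.732 × 230 × 497 × 0.82 = 162348 W
P_out = η·P_in = 0.931 × 162348 = 151146 W
n_s = 120×60/6 = 1200 rpm; n = 1200×(1−0.0225) = 1173 rpm
ω = 2π×1173/60 = 122.8 rad/s
τ = P_out/ω = 151146/122.8 = 1230 N·m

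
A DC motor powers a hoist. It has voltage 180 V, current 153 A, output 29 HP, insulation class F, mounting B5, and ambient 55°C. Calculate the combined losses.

5910 W

P_in = V·I = 180×153 = 27540 W
P_out = 29×746 = 21634 W
Losses = P_in − P_out = 27540 − 21634 = 5906 W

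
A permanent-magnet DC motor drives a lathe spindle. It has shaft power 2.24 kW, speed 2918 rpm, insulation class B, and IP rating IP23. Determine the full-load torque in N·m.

ω = 2π × 2918/60 = 305.6 rad/s
τ = P/ω = 2240/305.6 = 7.33 N·m

7.33 N·m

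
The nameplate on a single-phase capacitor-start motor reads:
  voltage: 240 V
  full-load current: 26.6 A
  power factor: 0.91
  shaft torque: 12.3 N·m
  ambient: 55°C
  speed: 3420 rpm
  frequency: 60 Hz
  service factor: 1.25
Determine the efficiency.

ω = 2π × 3420/60 = 358.1 rad/s; P_out = τω = 12.3 × 358.1 = 4405 W
P_in = V·I·cosφ = 240 × 26.6 × 0.91 = 5809 W
η = P_out / P_in = 4405 / 5809 = 0.758 = 75.8%

75.8 %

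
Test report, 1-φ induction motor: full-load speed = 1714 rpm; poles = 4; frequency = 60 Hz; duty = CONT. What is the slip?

4.78 %

n_s = 120f/p = 120×60/4 = 1800 rpm
s = (n_s − n)/n_s = (1800 − 1714)/1800 = 0.0478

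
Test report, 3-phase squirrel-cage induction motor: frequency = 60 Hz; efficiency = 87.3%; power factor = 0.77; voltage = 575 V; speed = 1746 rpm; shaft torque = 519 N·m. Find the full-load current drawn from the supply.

142 A

ω = 2π×1746/60 = 182.8 rad/s; P_out = τω = 519 × 182.8 = 94873 W
P_in = P_out / η = 94873 / 0.873 = 108675 W
I_L = P_in / (√3·V_L·cosφ) = 108675 / (1.732 × 575 × 0.77) = 142 A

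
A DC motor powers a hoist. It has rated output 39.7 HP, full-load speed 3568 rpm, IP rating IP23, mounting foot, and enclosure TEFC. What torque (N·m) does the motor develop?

P_out = 39.7 × 746 = 29616 W
ω = 2π × 3568/60 = 373.6 rad/s
τ = P_out/ω = 29616/373.6 = 79.3 N·m

79.3 N·m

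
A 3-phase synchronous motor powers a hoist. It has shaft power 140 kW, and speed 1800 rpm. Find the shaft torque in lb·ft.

548 lb·ft

ω = 2π × 1800/60 = 188.5 rad/s
τ = P/ω = 140000/188.5 = 742.7 N·m
In lb·ft: 742.7/1.356 = 548 lb·ft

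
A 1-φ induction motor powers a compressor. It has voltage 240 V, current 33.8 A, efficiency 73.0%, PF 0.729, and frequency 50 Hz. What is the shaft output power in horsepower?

5.79 HP

P_in = V·I·cosφ = 240 × 33.8 × 0.729 = 5914 W
P_out = η·P_in = 0.73 × 5914 = 4317 W
= 4317/746 = 5.79 HP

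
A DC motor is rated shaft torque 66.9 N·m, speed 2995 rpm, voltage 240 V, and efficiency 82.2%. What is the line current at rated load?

ω = 2π×2995/60 = 313.6 rad/s; P_out = τω = 66.9 × 313.6 = 20980 W
P_in = P_out / η = 20980 / 0.822 = 25523 W
I = P_in / V = 25523 / 240 = 106 A

106 A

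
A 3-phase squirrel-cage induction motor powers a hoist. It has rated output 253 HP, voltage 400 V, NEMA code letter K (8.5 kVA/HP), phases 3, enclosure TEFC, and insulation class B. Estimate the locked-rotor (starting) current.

3100 A

S_LR = 8.5 × 253 = 2150.5 kVA
I_LR = S_LR/(√3·V_L) = 2150500/(1.732×400) = 3100 A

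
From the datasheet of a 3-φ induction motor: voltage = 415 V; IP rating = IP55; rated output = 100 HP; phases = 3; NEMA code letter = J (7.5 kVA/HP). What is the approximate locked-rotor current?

S_LR = 7.5 × 100 = 750 kVA
I_LR = S_LR/(√3·V_L) = 750000/(1.732×415) = 1040 A

1040 A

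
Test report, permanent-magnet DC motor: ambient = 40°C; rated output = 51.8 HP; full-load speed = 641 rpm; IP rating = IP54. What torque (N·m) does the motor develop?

P_out = 51.8 × 746 = 38643 W
ω = 2π × 641/60 = 67.13 rad/s
τ = P_out/ω = 38643/67.13 = 576 N·m

576 N·m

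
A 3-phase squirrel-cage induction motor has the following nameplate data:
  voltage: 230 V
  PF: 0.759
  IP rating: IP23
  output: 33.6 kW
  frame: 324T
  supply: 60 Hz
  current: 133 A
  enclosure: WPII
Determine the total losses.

P_in = √3·V·I·cosφ = 1.732×230×133×0.759 = 40213 W
P_out = 33600 W
Losses = P_in − P_out = 40213 − 33600 = 6613 W

6.61 kW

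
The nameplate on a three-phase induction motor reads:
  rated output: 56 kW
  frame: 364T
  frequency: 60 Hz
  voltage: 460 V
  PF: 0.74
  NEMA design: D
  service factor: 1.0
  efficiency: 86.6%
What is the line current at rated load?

110 A

P_out = 56 kW = 56000 W
P_in = P_out / η = 56000 / 0.866 = 64665 W
I_L = P_in / (√3·V_L·cosφ) = 64665 / (1.732 × 460 × 0.74) = 110 A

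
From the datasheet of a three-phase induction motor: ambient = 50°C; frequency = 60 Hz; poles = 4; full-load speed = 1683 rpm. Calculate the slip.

n_s = 120f/p = 120×60/4 = 1800 rpm
s = (n_s − n)/n_s = (1800 − 1683)/1800 = 0.0650

6.5 %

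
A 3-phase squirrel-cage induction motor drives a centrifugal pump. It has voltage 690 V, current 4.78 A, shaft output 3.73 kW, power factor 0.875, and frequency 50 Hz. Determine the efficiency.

P_out = 3.73 kW = 3730 W
P_in = √3·V_L·I_L·cosφ = 1.732 × 690 × 4.78 × 0.875 = 4998 W
η = P_out / P_in = 3730 / 4998 = 0.746 = 74.6%

74.6 %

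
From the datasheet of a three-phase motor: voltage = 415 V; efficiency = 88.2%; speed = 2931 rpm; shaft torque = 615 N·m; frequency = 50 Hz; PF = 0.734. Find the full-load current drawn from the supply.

ω = 2π×2931/60 = 306.9 rad/s; P_out = τω = 615 × 306.9 = 188744 W
P_in = P_out / η = 188744 / 0.882 = 213995 W
I_L = P_in / (√3·V_L·cosφ) = 213995 / (1.732 × 415 × 0.734) = 406 A

406 A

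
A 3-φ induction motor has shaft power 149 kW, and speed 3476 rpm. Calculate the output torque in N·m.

ω = 2π × 3476/60 = 364 rad/s
τ = P/ω = 149000/364 = 409 N·m

409 N·m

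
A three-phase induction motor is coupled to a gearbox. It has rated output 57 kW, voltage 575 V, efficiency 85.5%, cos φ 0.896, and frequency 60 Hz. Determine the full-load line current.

74.7 A

P_out = 57 kW = 57000 W
P_in = P_out / η = 57000 / 0.855 = 66667 W
I_L = P_in / (√3·V_L·cosφ) = 66667 / (1.732 × 575 × 0.896) = 74.7 A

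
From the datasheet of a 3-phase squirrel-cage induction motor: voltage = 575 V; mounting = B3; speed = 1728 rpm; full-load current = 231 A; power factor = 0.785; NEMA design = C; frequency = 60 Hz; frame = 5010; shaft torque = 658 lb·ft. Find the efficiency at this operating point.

τ = 658 lb·ft × 1.356 = 892.2 N·m
ω = 2π × 1728/60 = 181 rad/s; P_out = τω = 892.2 × 181 = 161488 W
P_in = √3·V_L·I_L·cosφ = 1.732 × 575 × 231 × 0.785 = 180592 W
η = P_out / P_in = 161488 / 180592 = 0.894 = 89.4%

89.4 %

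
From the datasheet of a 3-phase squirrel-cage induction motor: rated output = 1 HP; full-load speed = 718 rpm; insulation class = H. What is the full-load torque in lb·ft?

P_out = 1 × 746 = 746 W
ω = 2π × 718/60 = 75.19 rad/s
τ = P_out/ω = 746/75.19 = 9.922 N·m
In lb·ft: 9.922/1.356 = 7.32 lb·ft

7.32 lb·ft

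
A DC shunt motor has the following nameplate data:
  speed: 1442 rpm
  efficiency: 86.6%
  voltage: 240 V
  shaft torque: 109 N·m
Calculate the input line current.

ω = 2π×1442/60 = 151 rad/s; P_out = τω = 109 × 151 = 16459 W
P_in = P_out / η = 16459 / 0.866 = 19006 W
I = P_in / V = 19006 / 240 = 79.2 A

79.2 A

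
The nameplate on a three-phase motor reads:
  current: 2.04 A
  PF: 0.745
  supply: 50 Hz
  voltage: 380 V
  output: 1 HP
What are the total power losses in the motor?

254 W

P_in = √3·V·I·cosφ = 1.732×380×2.04×0.745 = 1000 W
P_out = 1×746 = 746 W
Losses = P_in − P_out = 1000 − 746 = 254 W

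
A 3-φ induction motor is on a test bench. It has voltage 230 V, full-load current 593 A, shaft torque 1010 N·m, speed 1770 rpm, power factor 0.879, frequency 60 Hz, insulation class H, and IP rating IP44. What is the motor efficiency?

ω = 2π × 1770/60 = 185.4 rad/s; P_out = τω = 1010 × 185.4 = 187254 W
P_in = √3·V_L·I_L·cosφ = 1.732 × 230 × 593 × 0.879 = 207644 W
η = P_out / P_in = 187254 / 207644 = 0.902 = 90.2%

90.2 %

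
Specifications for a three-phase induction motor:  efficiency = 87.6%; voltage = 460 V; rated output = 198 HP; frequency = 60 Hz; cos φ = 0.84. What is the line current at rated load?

P_out = 198 × 746 = 147708 W
P_in = P_out / η = 147708 / 0.876 = 168616 W
I_L = P_in / (√3·V_L·cosφ) = 168616 / (1.732 × 460 × 0.84) = 252 A

252 A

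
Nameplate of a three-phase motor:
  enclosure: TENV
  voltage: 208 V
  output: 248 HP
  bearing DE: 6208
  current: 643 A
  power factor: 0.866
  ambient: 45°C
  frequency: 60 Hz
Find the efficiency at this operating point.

P_out = 248 × 746 = 185008 W
P_in = √3·V_L·I_L·cosφ = 1.732 × 208 × 643 × 0.866 = 200604 W
η = P_out / P_in = 185008 / 200604 = 0.922 = 92.2%

92.2 %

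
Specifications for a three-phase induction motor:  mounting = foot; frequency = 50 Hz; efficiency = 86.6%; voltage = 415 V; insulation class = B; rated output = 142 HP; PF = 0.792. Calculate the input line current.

215 A

P_out = 142 × 746 = 105932 W
P_in = P_out / η = 105932 / 0.866 = 122323 W
I_L = P_in / (√3·V_L·cosφ) = 122323 / (1.732 × 415 × 0.792) = 215 A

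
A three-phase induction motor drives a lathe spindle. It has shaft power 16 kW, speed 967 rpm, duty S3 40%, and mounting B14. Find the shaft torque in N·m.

158 N·m

ω = 2π × 967/60 = 101.3 rad/s
τ = P/ω = 16000/101.3 = 158 N·m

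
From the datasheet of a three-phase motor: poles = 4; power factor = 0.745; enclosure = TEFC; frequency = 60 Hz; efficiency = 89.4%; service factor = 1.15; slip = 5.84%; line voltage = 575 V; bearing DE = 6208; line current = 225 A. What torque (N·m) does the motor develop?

P_in = √3·V·I·cosφ = 1.732 × 575 × 225 × 0.745 = 166938 W
P_out = η·P_in = 0.894 × 166938 = 149243 W
n_s = 120×60/4 = 1800 rpm; n = 1800×(1−0.0584) = 1695 rpm
ω = 2π×1695/60 = 177.5 rad/s
τ = P_out/ω = 149243/177.5 = 841 N·m

841 N·m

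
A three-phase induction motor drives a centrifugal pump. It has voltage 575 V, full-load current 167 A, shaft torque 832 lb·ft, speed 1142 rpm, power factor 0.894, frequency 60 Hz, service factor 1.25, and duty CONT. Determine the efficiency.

τ = 832 lb·ft × 1.356 = 1128 N·m
ω = 2π × 1142/60 = 119.6 rad/s; P_out = τω = 1128 × 119.6 = 134909 W
P_in = √3·V_L·I_L·cosφ = 1.732 × 575 × 167 × 0.894 = 148686 W
η = P_out / P_in = 134909 / 148686 = 0.907 = 90.7%

90.7 %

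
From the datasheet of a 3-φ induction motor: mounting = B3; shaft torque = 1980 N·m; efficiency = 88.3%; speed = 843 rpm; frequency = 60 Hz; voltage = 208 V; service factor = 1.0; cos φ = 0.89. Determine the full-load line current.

617 A

ω = 2π×843/60 = 88.28 rad/s; P_out = τω = 1980 × 88.28 = 174794 W
P_in = P_out / η = 174794 / 0.883 = 197955 W
I_L = P_in / (√3·V_L·cosφ) = 197955 / (1.732 × 208 × 0.89) = 617 A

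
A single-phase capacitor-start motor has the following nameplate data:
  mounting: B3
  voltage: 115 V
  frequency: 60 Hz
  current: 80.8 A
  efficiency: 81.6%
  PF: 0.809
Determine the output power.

6.13 kW

P_in = V·I·cosφ = 115 × 80.8 × 0.809 = 7517 W
P_out = η·P_in = 0.816 × 7517 = 6134 W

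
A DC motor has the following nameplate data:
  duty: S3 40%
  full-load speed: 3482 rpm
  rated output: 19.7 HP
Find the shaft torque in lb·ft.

29.7 lb·ft

P_out = 19.7 × 746 = 14696 W
ω = 2π × 3482/60 = 364.6 rad/s
τ = P_out/ω = 14696/364.6 = 40.31 N·m
In lb·ft: 40.31/1.356 = 29.7 lb·ft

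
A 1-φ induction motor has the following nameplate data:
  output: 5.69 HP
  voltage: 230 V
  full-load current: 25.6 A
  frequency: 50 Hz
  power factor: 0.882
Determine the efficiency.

P_out = 5.69 × 746 = 4245 W
P_in = V·I·cosφ = 230 × 25.6 × 0.882 = 5193 W
η = P_out / P_in = 4245 / 5193 = 0.817 = 81.7%

81.7 %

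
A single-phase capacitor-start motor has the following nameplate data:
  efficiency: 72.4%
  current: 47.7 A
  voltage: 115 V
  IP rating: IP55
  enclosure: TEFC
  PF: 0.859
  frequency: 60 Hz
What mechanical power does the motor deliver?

P_in = V·I·cosφ = 115 × 47.7 × 0.859 = 4712 W
P_out = η·P_in = 0.724 × 4712 = 3411 W

3.41 kW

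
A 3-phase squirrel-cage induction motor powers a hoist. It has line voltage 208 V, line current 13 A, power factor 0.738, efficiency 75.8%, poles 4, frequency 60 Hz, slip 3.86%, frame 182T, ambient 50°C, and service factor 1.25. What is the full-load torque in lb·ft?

P_in = √3·V·I·cosφ = 1.732 × 208 × 13 × 0.738 = 3456 W
P_out = η·P_in = 0.758 × 3456 = 2620 W
n_s = 120×60/4 = 1800 rpm; n = 1800×(1−0.0386) = 1731 rpm
ω = 2π×1731/60 = 181.3 rad/s
τ = P_out/ω = 2620/181.3 = 14.45 N·m
In lb·ft: 14.45/1.356 = 10.7 lb·ft

10.7 lb·ft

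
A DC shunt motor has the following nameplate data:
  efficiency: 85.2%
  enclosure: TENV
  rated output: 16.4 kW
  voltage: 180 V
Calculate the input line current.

P_out = 16.4 kW = 16400 W
P_in = P_out / η = 16400 / 0.852 = 19249 W
I = P_in / V = 19249 / 180 = 107 A

107 A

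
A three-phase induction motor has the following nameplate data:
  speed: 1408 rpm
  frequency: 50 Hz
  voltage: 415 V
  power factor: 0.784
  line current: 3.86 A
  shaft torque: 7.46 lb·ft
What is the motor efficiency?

τ = 7.46 lb·ft × 1.356 = 10.12 N·m
ω = 2π × 1408/60 = 147.4 rad/s; P_out = τω = 10.12 × 147.4 = 1492 W
P_in = √3·V_L·I_L·cosφ = 1.732 × 415 × 3.86 × 0.784 = 2175 W
η = P_out / P_in = 1492 / 2175 = 0.686 = 68.6%

68.6 %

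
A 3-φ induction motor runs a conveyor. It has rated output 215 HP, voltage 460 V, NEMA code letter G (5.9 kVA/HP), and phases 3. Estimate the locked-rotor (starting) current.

S_LR = 5.9 × 215 = 1268.5 kVA
I_LR = S_LR/(√3·V_L) = 1268500/(1.732×460) = 1590 A

1590 A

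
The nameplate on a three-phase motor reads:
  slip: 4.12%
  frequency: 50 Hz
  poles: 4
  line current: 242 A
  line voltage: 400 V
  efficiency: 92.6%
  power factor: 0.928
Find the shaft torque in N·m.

957 N·m

P_in = √3·V·I·cosφ = 1.732 × 400 × 242 × 0.928 = 155586 W
P_out = η·P_in = 0.926 × 155586 = 144073 W
n_s = 120×50/4 = 1500 rpm; n = 1500×(1−0.0412) = 1438 rpm
ω = 2π×1438/60 = 150.6 rad/s
τ = P_out/ω = 144073/150.6 = 957 N·m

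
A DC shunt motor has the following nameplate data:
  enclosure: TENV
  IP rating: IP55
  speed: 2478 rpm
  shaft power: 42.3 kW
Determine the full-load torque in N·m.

163 N·m

ω = 2π × 2478/60 = 259.5 rad/s
τ = P/ω = 42300/259.5 = 163 N·m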